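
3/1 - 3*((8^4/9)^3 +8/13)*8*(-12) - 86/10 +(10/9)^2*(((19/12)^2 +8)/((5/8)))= 1286428613614094/47385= 27148435446.11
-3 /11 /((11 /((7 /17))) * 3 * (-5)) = 0.00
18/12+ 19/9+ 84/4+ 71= 1721/18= 95.61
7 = 7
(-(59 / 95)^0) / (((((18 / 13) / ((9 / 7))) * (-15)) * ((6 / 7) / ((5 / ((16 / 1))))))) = 13 / 576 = 0.02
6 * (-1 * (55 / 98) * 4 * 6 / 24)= -165 / 49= -3.37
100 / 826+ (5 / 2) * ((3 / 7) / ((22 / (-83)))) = -71255 / 18172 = -3.92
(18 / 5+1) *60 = 276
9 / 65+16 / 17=1193 / 1105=1.08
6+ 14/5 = 44/5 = 8.80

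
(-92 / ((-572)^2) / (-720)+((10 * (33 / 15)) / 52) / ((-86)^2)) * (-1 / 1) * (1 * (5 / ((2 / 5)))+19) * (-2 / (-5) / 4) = -43901249 / 241985286400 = -0.00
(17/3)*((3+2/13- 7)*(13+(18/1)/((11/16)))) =-366350/429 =-853.96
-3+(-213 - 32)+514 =266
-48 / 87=-16 / 29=-0.55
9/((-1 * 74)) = -9/74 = -0.12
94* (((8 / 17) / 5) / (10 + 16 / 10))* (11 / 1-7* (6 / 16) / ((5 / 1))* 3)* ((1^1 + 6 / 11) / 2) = 611 / 110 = 5.55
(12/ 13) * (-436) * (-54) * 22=6215616/ 13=478124.31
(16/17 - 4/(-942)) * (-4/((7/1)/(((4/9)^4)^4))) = -130051609722880/103859928564956836209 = -0.00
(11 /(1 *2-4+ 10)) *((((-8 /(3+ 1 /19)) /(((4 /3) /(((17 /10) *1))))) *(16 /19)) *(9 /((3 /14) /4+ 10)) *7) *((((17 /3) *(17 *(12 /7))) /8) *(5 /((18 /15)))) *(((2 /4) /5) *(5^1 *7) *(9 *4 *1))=-262750.86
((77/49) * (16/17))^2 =30976/14161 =2.19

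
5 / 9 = 0.56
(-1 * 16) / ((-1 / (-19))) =-304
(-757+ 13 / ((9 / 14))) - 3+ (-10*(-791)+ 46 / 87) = 7170.75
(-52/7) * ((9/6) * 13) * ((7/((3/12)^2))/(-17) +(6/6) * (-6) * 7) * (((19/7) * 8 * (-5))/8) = -11366940/119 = -95520.50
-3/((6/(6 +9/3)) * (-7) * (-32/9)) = -81/448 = -0.18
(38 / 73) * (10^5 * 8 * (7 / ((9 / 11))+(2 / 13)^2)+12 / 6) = 396689715596 / 111033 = 3572719.06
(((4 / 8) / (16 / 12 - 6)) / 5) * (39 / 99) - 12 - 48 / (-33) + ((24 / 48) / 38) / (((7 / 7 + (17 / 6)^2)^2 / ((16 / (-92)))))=-10.55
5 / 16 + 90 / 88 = 235 / 176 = 1.34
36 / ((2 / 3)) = 54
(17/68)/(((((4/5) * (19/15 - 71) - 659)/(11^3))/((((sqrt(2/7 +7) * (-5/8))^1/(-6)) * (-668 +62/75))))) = 166501445 * sqrt(357)/36025248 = 87.33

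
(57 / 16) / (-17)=-0.21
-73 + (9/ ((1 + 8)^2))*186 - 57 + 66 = -130/ 3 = -43.33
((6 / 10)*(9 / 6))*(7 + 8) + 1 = 29 / 2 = 14.50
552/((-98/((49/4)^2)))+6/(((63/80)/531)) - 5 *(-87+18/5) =101289/28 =3617.46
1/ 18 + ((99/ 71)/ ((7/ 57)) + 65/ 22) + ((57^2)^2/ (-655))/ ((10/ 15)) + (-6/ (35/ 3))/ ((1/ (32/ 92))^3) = -18946893904092361/ 784235300310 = -24159.71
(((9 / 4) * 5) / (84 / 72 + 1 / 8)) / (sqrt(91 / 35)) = 270 * sqrt(65) / 403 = 5.40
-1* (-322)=322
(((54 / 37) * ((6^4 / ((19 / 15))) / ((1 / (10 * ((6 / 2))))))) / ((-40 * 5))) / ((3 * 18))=-2916 / 703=-4.15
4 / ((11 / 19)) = 76 / 11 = 6.91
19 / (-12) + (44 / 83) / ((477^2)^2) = -27213472030243 / 17187456019212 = -1.58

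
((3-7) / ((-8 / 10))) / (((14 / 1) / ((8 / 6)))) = 10 / 21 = 0.48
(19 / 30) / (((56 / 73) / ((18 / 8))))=1.86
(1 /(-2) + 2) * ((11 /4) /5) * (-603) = -497.48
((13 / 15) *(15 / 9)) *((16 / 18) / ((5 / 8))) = 832 / 405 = 2.05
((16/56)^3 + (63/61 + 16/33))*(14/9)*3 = 2127938/295911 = 7.19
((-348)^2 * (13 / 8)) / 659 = 196794 / 659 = 298.63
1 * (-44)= -44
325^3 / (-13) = -2640625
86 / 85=1.01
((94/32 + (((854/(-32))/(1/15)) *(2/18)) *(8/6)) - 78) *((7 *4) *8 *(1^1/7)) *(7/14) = -19349/9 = -2149.89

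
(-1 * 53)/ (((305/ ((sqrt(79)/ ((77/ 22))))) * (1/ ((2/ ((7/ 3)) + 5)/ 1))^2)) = -178186 * sqrt(79)/ 104615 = -15.14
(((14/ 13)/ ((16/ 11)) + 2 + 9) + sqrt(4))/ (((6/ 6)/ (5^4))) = 893125/ 104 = 8587.74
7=7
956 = 956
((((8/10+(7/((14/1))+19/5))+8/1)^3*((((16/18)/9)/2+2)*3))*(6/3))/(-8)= -186591553/54000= -3455.40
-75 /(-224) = 75 /224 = 0.33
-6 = -6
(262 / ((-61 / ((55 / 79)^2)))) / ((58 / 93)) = -36853575 / 11040329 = -3.34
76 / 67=1.13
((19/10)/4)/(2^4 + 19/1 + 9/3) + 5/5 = 81/80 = 1.01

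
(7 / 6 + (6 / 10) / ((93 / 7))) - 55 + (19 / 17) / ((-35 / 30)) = -6058757 / 110670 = -54.75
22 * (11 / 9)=242 / 9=26.89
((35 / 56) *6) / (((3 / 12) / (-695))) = -10425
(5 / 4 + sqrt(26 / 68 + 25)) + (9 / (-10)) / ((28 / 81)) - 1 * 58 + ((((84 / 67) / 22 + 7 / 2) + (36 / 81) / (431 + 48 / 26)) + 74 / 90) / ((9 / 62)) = -548885805773 / 18811241064 + sqrt(29342) / 34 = -24.14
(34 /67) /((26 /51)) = 867 /871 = 1.00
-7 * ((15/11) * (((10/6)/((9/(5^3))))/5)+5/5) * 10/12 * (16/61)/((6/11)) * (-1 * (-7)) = -709520/4941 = -143.60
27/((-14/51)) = -1377/14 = -98.36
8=8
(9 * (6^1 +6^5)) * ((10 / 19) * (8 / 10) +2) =3221748 / 19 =169565.68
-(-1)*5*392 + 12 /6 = 1962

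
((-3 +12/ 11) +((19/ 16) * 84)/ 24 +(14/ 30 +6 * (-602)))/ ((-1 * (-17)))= -19057031/ 89760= -212.31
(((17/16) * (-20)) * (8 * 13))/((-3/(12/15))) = 589.33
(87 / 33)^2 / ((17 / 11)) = 841 / 187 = 4.50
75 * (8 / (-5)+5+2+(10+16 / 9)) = 3865 / 3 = 1288.33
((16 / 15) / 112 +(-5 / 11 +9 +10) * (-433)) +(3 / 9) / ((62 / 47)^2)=-8029.98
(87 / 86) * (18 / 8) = 783 / 344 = 2.28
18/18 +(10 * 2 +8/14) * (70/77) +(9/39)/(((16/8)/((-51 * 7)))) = -43025/2002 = -21.49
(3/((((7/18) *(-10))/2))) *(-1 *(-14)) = -108/5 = -21.60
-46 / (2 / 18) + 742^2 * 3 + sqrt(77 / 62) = sqrt(4774) / 62 + 1651278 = 1651279.11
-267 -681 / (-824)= -219327 / 824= -266.17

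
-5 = -5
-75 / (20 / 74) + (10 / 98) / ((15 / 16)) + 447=49865 / 294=169.61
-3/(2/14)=-21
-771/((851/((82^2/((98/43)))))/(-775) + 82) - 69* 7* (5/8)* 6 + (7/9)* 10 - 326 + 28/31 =-7306755840952561/3417611467572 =-2137.97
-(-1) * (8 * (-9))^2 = 5184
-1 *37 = -37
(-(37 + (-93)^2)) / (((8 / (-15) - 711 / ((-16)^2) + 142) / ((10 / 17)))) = -333542400 / 9053639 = -36.84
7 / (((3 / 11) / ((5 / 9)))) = 385 / 27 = 14.26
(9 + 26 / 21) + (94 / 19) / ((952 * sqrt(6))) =47 * sqrt(6) / 54264 + 215 / 21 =10.24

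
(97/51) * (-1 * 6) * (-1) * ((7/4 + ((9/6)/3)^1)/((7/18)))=7857/119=66.03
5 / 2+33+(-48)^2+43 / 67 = 313579 / 134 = 2340.14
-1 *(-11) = 11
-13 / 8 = -1.62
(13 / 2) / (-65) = -1 / 10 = -0.10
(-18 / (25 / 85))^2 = 93636 / 25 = 3745.44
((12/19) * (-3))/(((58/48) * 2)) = -432/551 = -0.78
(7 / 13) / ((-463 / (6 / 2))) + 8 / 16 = 5977 / 12038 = 0.50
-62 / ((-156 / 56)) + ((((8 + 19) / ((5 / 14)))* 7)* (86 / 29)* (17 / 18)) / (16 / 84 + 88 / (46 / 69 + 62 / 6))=2298401 / 11310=203.22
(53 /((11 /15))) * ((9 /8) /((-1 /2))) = -7155 /44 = -162.61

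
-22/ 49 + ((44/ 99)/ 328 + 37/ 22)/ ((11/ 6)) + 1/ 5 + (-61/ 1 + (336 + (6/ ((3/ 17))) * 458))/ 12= 19270916183/ 14585340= 1321.25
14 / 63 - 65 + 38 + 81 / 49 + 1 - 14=-16813 / 441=-38.12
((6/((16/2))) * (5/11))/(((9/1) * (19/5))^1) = 25/2508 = 0.01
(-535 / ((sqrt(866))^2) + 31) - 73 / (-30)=213137 / 6495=32.82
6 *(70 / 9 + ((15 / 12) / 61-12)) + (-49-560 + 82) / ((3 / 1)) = -24507 / 122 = -200.88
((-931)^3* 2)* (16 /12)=-2151878642.67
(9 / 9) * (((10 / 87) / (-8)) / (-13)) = 5 / 4524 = 0.00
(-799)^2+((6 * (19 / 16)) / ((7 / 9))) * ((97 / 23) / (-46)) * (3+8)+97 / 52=491706092765 / 770224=638393.63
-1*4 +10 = 6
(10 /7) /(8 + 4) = 5 /42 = 0.12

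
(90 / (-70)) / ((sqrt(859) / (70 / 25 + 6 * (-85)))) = 22.25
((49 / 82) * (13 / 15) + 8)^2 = 109767529 / 1512900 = 72.55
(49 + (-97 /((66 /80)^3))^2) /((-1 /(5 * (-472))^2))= -215000739814406977600 /1291467969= -166477795017.16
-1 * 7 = -7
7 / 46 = 0.15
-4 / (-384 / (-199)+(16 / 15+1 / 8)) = -95520 / 74537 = -1.28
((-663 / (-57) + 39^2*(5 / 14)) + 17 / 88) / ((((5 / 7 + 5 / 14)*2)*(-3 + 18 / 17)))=-110435009 / 827640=-133.43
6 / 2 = 3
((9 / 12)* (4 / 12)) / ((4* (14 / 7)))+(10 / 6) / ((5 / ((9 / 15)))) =37 / 160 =0.23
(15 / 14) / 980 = 3 / 2744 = 0.00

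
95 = 95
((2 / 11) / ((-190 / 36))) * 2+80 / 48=5009 / 3135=1.60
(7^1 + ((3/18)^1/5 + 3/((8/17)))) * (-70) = -11263/12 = -938.58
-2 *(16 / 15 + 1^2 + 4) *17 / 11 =-3094 / 165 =-18.75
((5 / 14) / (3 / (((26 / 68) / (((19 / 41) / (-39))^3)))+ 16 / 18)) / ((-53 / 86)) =-1269651979245 / 1947427012594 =-0.65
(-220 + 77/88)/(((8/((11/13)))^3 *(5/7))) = -0.36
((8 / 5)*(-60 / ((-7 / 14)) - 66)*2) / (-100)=-216 / 125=-1.73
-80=-80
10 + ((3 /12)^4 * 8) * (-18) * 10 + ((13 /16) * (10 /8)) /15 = 853 /192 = 4.44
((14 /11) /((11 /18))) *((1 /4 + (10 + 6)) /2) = 4095 /242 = 16.92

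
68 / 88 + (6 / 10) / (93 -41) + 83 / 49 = 347287 / 140140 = 2.48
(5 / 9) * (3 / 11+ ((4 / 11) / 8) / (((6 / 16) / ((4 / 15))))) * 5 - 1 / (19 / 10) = 5435 / 16929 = 0.32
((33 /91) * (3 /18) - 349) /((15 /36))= -381042 /455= -837.45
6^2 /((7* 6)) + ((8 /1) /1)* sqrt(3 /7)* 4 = 6 /7 + 32* sqrt(21) /7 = 21.81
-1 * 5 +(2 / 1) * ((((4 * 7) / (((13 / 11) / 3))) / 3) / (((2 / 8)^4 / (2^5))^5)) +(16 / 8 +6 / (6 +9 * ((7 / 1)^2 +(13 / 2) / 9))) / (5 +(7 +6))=185515510948387398044095930 / 106119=1748183746062320583911.42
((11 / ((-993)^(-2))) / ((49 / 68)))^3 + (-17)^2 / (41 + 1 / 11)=181358835851754745483831391387 / 53177348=3410452808811653140051.88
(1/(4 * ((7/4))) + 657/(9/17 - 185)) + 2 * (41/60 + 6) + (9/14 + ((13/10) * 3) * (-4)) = -235631/47040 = -5.01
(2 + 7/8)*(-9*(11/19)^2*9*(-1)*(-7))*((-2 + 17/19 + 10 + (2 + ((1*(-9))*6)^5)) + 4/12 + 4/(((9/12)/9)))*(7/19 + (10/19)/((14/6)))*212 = 4117120086299989032/130321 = 31592146210510.88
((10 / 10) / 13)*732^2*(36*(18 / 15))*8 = 925903872 / 65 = 14244674.95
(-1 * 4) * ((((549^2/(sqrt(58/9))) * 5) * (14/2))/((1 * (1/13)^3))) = -139057379370 * sqrt(58)/29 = -36518256895.79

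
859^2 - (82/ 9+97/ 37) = 245710466/ 333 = 737869.27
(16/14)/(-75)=-8/525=-0.02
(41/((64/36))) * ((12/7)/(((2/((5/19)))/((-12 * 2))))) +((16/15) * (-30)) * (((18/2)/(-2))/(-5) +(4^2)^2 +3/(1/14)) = -6443617/665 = -9689.65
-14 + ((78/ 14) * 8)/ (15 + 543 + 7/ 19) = -1033754/ 74263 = -13.92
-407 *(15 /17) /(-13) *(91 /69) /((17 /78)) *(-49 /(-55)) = 989898 /6647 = 148.92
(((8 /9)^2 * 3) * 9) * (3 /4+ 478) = 30640 /3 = 10213.33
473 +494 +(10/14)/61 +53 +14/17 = 7410243/7259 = 1020.84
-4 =-4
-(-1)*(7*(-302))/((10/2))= -2114/5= -422.80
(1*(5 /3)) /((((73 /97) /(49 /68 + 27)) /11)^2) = 20226537885125 /73923888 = 273613.02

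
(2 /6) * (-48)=-16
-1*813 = -813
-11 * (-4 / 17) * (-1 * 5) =-220 / 17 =-12.94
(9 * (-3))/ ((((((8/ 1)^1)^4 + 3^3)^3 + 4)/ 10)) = -270/ 70087408871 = -0.00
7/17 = 0.41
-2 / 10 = -1 / 5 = -0.20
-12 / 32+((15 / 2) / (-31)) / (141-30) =-3461 / 9176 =-0.38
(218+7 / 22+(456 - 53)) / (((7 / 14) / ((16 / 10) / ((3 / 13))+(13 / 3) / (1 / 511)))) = 41403401 / 15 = 2760226.73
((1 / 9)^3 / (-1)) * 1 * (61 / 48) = -61 / 34992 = -0.00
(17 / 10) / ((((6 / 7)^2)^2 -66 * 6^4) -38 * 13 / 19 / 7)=-40817 / 2053795580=-0.00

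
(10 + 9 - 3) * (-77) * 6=-7392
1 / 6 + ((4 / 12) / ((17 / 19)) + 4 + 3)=769 / 102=7.54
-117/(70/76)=-4446/35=-127.03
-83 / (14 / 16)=-664 / 7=-94.86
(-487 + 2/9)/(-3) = 4381/27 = 162.26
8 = 8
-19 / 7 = -2.71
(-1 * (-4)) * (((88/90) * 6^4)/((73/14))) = 354816/365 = 972.10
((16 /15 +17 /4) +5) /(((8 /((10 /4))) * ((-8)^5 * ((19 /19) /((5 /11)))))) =-3095 /69206016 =-0.00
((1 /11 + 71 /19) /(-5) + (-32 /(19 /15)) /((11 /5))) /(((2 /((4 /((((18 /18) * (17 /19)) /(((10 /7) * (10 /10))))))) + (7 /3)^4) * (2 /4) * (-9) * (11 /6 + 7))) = 5529600 /537537077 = 0.01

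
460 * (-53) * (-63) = 1535940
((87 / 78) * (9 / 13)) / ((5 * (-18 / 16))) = -116 / 845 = -0.14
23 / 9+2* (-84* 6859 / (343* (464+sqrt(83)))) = -23415335 / 4995207+8664* sqrt(83) / 555023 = -4.55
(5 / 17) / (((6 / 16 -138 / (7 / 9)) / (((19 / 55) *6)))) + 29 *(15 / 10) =53764789 / 1236070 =43.50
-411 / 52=-7.90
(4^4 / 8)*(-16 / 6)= -256 / 3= -85.33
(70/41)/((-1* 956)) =-35/19598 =-0.00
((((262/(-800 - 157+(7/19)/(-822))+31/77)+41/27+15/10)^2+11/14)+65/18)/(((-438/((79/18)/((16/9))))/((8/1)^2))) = -4364013980580411509377747/845839970719465894511724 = -5.16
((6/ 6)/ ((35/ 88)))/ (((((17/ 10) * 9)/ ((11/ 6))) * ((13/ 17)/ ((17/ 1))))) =6.70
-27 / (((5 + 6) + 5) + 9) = -1.08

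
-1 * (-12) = 12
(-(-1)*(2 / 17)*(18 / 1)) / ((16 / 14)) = 63 / 34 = 1.85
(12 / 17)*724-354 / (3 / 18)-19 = -27743 / 17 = -1631.94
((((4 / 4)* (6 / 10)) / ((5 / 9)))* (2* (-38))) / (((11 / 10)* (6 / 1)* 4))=-171 / 55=-3.11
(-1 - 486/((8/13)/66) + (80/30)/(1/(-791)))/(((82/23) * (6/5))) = -37421345/2952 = -12676.61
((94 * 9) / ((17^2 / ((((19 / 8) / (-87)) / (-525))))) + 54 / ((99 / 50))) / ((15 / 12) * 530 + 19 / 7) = 1760019823 / 42928739150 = 0.04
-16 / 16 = -1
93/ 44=2.11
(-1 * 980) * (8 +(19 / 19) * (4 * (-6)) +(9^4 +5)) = -6419000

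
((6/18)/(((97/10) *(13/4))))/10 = 0.00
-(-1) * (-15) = -15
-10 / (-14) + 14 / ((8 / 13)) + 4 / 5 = 3397 / 140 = 24.26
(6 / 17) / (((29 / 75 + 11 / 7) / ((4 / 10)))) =315 / 4369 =0.07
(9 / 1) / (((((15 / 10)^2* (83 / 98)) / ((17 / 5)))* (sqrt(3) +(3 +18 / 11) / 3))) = -623084 / 15355 +403172* sqrt(3) / 15355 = 4.90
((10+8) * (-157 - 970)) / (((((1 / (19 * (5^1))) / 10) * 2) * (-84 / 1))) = 229425 / 2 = 114712.50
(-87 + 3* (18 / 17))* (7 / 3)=-3325 / 17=-195.59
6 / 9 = 2 / 3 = 0.67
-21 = -21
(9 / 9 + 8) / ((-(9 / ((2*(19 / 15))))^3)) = -0.20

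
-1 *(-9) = 9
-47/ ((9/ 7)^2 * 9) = -2303/ 729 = -3.16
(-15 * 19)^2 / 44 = 1846.02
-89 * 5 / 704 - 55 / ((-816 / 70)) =146705 / 35904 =4.09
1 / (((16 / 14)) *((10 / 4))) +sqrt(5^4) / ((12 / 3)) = 33 / 5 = 6.60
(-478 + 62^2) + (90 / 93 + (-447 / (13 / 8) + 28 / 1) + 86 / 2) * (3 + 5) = 701674 / 403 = 1741.13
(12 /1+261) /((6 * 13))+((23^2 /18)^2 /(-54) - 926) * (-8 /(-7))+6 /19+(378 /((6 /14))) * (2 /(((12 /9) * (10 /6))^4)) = -11639661577729 /11634840000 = -1000.41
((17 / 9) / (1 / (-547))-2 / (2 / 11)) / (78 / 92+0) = -432308 / 351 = -1231.65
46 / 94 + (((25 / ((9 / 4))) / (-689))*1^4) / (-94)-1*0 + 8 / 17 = 4757017 / 4954599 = 0.96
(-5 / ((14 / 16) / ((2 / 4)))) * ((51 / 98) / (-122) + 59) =-3526765 / 20923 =-168.56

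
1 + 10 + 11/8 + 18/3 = 18.38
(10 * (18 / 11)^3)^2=3401222400 / 1771561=1919.90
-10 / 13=-0.77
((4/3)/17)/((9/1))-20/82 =-4426/18819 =-0.24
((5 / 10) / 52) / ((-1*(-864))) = 1 / 89856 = 0.00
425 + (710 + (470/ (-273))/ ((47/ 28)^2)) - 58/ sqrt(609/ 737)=2079335/ 1833 - 2 * sqrt(448833)/ 21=1070.58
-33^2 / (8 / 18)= -9801 / 4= -2450.25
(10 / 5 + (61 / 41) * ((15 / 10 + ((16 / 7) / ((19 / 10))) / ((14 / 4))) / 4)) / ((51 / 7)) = 273383 / 741608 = 0.37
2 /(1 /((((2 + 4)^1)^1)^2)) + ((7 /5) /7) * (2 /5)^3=45008 /625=72.01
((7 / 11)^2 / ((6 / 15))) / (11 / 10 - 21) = -1225 / 24079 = -0.05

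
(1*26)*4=104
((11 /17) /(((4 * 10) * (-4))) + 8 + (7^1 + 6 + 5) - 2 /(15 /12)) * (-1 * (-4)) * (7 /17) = 464499 /11560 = 40.18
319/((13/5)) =1595/13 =122.69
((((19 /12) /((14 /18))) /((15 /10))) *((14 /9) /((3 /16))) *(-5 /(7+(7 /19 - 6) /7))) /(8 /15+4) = -63175 /31518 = -2.00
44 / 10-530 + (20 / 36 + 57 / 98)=-2312881 / 4410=-524.46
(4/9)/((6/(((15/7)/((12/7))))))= 5/54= 0.09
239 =239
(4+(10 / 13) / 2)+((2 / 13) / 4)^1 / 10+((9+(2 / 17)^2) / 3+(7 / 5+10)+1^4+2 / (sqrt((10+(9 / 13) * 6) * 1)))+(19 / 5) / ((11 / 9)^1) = sqrt(598) / 46+56788669 / 2479620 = 23.43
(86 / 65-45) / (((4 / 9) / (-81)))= 2069631 / 260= 7960.12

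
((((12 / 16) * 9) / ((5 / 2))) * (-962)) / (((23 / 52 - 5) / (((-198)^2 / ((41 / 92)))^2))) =2928379414054228992 / 663995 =4410243170587.47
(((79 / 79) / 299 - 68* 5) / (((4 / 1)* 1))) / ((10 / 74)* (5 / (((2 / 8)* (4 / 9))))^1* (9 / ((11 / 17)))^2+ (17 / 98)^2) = -1092760750543 / 15125154783947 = -0.07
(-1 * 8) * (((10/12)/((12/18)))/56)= -5/28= -0.18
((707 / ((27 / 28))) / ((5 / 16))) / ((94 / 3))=158368 / 2115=74.88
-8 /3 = -2.67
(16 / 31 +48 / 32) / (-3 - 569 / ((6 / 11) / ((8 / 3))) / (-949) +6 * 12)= 213525 / 7618126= 0.03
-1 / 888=-0.00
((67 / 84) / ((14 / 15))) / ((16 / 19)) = 6365 / 6272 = 1.01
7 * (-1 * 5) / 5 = -7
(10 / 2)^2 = 25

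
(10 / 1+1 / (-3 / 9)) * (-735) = -5145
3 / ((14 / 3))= 9 / 14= 0.64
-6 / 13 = -0.46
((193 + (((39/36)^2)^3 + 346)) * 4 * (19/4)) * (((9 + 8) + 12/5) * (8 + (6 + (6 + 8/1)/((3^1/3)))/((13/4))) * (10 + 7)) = 232653104409881/4852224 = 47947725.50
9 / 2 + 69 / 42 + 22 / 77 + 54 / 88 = 2169 / 308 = 7.04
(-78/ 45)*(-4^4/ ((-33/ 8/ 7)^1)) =-372736/ 495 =-753.00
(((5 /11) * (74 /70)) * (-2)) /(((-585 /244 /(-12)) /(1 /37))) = -1952 /15015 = -0.13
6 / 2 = 3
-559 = -559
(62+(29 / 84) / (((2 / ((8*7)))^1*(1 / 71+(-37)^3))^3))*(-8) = -496.00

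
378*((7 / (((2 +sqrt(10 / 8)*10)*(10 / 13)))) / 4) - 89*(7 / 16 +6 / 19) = -14944753 / 183920 +17199*sqrt(5) / 484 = -1.80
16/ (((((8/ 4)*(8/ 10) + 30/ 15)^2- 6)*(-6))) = -100/ 261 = -0.38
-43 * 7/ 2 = -301/ 2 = -150.50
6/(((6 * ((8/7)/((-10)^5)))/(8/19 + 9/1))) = -15662500/19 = -824342.11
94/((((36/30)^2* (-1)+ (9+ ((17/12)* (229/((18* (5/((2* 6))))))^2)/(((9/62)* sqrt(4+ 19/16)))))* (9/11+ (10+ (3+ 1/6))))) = -143669387931300/45117318441177700367+ 8332774674760800* sqrt(83)/45117318441177700367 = 0.00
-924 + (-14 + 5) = -933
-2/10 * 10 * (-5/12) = 5/6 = 0.83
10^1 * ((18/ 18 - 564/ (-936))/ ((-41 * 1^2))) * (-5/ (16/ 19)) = 59375/ 25584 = 2.32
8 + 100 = 108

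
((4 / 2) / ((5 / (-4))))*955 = -1528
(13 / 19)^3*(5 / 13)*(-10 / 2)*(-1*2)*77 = 650650 / 6859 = 94.86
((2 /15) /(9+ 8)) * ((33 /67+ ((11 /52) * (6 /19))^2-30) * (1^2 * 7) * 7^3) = -386069762603 /694892510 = -555.58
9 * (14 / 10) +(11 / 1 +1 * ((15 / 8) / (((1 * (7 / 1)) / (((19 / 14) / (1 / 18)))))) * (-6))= -15347 / 980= -15.66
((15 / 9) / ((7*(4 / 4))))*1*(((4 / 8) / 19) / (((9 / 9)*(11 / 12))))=10 / 1463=0.01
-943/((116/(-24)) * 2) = 2829/29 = 97.55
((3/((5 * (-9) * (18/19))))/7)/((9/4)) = -38/8505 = -0.00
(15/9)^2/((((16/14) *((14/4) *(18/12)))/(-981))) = -2725/6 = -454.17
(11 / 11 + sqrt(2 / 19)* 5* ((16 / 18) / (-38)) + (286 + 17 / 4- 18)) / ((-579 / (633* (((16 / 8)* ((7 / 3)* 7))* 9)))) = -87815.73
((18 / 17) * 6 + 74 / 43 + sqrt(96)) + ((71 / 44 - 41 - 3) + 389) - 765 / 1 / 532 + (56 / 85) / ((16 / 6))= 4 * sqrt(6) + 111190587 / 314545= 363.29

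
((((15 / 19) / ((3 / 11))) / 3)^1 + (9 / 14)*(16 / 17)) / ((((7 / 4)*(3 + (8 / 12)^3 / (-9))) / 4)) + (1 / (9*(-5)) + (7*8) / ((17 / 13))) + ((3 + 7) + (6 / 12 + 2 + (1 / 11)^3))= 77248696900681 / 1366955673930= 56.51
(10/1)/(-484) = -5/242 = -0.02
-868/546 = -62/39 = -1.59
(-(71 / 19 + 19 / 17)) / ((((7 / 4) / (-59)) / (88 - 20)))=211456 / 19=11129.26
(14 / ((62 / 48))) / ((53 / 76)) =25536 / 1643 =15.54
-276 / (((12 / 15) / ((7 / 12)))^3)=-986125 / 9216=-107.00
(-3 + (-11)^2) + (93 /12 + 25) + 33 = 735 /4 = 183.75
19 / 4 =4.75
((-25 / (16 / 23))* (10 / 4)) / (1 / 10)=-14375 / 16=-898.44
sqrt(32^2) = 32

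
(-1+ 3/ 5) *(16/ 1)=-32/ 5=-6.40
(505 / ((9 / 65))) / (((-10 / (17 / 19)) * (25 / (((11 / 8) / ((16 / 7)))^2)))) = -132341209 / 28016640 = -4.72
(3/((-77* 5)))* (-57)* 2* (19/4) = 4.22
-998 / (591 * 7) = -998 / 4137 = -0.24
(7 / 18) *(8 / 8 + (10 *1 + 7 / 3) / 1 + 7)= 427 / 54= 7.91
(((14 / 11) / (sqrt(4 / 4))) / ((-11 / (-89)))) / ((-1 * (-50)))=0.21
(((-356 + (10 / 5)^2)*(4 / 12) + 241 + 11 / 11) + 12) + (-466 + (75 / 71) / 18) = -46757 / 142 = -329.27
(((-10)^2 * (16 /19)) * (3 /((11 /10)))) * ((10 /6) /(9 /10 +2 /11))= 800000 /2261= 353.83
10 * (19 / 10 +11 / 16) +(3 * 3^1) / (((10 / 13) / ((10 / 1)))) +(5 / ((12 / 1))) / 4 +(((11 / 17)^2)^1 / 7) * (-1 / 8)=13883123 / 97104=142.97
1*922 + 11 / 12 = 11075 / 12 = 922.92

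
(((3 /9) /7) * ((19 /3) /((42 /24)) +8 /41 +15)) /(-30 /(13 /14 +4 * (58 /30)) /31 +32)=913445411 /32512313988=0.03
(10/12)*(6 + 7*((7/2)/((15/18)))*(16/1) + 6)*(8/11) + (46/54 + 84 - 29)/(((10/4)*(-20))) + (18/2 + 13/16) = 35765821/118800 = 301.06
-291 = -291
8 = 8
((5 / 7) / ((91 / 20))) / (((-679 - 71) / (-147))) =2 / 65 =0.03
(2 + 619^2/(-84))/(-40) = 382993/3360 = 113.99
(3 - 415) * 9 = -3708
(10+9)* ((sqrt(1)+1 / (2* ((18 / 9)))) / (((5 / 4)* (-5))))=-19 / 5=-3.80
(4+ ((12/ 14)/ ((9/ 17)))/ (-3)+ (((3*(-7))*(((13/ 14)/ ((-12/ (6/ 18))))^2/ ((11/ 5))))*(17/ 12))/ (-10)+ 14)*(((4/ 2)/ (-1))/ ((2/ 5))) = -278798365/ 3193344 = -87.31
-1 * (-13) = 13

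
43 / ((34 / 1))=43 / 34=1.26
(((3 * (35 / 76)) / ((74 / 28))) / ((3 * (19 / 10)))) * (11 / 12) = 13475 / 160284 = 0.08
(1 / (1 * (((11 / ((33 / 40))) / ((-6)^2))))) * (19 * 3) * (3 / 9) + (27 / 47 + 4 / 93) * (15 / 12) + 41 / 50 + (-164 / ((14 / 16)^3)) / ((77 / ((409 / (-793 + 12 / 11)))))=16082203314587 / 294903065100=54.53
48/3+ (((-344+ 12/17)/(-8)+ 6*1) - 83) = -615/34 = -18.09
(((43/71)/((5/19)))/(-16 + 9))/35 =-817/86975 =-0.01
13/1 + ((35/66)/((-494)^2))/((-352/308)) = 1675062859/128851008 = 13.00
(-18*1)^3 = -5832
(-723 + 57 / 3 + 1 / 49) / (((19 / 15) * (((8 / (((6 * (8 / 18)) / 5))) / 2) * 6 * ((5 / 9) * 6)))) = -6899 / 1862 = -3.71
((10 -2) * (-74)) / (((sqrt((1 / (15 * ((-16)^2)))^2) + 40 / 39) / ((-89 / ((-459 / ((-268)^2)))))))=-62970134855680 / 7835589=-8036426.47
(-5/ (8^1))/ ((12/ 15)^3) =-625/ 512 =-1.22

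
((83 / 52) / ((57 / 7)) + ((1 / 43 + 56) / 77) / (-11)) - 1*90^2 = -79490537825 / 9813804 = -8099.87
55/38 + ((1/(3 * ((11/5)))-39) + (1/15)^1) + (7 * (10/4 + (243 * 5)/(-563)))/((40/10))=-172905033/4706680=-36.74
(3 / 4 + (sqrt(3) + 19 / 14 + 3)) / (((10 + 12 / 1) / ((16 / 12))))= 0.41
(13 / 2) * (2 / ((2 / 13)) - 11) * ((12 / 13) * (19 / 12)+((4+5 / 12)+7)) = 2009 / 12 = 167.42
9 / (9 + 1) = 9 / 10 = 0.90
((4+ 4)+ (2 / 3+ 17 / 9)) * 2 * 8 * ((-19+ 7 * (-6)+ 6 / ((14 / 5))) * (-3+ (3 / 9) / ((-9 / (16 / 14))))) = 360088000 / 11907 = 30241.71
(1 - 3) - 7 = -9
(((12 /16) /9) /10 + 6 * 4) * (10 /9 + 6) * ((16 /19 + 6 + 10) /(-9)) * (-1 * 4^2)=23601152 /4617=5111.79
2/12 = 1/6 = 0.17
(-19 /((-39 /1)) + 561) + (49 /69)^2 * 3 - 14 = 11326421 /20631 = 549.00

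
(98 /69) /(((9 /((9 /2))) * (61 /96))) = 1568 /1403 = 1.12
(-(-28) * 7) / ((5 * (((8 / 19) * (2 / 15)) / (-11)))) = -30723 / 4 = -7680.75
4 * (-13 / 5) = -52 / 5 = -10.40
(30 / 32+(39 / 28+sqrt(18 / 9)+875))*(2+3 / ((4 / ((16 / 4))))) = 4393.72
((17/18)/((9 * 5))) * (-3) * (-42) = 119/45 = 2.64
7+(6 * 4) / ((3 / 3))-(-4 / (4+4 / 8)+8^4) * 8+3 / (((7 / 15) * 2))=-4123561 / 126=-32726.67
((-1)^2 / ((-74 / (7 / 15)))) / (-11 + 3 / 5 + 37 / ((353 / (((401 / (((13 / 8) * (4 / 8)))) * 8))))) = -4589 / 293580792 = -0.00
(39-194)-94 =-249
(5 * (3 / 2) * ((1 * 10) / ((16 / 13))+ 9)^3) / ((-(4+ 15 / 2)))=-38570295 / 11776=-3275.33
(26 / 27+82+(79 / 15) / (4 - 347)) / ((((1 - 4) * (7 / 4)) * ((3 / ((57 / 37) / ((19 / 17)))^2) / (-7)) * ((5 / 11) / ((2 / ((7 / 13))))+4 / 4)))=1269859357624 / 20348685945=62.40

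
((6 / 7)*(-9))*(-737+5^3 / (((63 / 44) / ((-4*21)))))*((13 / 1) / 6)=944229 / 7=134889.86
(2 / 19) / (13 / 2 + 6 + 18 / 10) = 20 / 2717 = 0.01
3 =3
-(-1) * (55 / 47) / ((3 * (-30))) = -11 / 846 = -0.01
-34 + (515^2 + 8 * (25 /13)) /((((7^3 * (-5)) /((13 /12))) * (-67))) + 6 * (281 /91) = -15501481 /1195012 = -12.97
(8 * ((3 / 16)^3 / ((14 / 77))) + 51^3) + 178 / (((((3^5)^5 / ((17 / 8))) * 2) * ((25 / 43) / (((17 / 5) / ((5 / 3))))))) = 23977371109977174694009 / 180754903347840000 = 132651.29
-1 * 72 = -72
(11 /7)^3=1331 /343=3.88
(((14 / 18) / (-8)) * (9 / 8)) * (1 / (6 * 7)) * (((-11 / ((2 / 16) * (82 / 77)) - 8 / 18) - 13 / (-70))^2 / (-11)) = 4584407701129 / 2818205913600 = 1.63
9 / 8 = 1.12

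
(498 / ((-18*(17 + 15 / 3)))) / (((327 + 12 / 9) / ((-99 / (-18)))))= -83 / 3940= -0.02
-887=-887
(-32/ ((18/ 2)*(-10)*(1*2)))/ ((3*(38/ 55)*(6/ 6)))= 44/ 513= 0.09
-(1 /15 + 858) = -12871 /15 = -858.07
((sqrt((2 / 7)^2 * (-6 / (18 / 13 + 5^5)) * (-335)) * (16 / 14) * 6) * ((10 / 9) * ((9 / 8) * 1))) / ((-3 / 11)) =-440 * sqrt(1062001590) / 1991507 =-7.20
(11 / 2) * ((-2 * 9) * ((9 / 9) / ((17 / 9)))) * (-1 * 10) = 8910 / 17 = 524.12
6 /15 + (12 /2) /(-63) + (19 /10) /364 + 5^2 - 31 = -12427 /2184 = -5.69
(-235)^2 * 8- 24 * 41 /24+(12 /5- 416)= 2206727 /5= 441345.40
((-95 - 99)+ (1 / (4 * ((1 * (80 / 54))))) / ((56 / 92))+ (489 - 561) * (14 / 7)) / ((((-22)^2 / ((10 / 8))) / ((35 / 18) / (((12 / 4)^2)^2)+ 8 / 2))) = -4438379633 / 1264564224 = -3.51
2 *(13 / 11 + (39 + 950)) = 21784 / 11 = 1980.36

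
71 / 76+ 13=1059 / 76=13.93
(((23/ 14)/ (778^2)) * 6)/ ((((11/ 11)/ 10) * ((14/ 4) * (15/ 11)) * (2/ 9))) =2277/ 14829458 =0.00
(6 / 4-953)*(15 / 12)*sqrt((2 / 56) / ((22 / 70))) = -865*sqrt(55) / 16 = -400.94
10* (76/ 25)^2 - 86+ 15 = 2677/ 125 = 21.42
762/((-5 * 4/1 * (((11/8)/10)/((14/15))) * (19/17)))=-241808/1045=-231.40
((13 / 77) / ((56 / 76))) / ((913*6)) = 247 / 5905284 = 0.00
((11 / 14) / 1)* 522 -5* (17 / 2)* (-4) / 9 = 27029 / 63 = 429.03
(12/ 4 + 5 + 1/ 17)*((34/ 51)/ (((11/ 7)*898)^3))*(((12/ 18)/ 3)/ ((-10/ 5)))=-0.00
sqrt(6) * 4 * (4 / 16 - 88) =-351 * sqrt(6) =-859.77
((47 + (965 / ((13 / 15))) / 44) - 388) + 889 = 573.31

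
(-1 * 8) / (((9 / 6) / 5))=-80 / 3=-26.67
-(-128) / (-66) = -64 / 33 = -1.94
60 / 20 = 3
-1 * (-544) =544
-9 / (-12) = 0.75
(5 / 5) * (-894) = -894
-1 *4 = -4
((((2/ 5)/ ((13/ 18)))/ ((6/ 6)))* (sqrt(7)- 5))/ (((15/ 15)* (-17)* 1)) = 0.08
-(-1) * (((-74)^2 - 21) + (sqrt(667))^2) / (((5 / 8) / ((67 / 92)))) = 820348 / 115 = 7133.46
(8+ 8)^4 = 65536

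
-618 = -618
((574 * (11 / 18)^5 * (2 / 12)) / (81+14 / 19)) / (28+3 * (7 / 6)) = 0.00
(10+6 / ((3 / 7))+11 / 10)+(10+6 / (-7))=2397 / 70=34.24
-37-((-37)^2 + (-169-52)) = -1185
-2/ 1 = -2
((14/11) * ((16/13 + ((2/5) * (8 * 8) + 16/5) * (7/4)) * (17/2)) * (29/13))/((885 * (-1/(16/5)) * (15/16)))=-2964878336/616955625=-4.81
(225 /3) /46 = 75 /46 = 1.63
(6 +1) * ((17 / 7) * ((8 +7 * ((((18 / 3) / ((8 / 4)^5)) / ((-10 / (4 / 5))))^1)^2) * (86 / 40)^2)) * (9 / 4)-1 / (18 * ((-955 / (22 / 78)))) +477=8116845845999951 / 4290624000000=1891.76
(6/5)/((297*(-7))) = -0.00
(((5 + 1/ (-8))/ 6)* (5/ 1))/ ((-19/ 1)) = -65/ 304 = -0.21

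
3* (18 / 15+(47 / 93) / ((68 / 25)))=43819 / 10540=4.16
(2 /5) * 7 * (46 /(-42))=-46 /15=-3.07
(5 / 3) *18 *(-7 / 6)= -35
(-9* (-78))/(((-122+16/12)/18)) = -18954/181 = -104.72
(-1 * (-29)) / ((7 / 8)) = 232 / 7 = 33.14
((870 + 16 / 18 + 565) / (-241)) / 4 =-12923 / 8676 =-1.49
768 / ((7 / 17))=13056 / 7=1865.14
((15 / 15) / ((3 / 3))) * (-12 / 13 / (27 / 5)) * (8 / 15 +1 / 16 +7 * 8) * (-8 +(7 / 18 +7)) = 5.91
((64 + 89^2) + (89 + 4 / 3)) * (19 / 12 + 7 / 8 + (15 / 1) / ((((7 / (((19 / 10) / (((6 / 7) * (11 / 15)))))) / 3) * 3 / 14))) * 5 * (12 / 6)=1489232785 / 198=7521377.70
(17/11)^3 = 4913/1331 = 3.69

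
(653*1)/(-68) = -653/68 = -9.60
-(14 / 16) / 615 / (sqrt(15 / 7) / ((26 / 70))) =-0.00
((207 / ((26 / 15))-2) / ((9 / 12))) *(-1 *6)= -12212 / 13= -939.38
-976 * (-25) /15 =4880 /3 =1626.67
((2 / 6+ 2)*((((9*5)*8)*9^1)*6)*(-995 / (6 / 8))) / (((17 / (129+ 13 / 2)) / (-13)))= 106002842400 / 17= 6235461317.65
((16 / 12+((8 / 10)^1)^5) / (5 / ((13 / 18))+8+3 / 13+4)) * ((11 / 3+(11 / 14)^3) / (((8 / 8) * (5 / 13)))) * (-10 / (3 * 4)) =-22485629309 / 28824862500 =-0.78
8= 8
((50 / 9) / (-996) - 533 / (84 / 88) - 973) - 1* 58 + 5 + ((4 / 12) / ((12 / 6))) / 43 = -1068731060 / 674541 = -1584.38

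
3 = 3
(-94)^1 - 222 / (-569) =-93.61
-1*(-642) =642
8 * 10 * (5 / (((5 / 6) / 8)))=3840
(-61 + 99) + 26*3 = 116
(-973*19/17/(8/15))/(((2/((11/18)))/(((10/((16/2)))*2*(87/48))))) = -147433825/52224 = -2823.10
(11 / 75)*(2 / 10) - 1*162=-60739 / 375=-161.97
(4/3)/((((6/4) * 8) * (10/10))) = 0.11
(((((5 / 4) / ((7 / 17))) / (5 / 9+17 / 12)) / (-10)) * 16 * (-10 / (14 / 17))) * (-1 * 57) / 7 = -5930280 / 24353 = -243.51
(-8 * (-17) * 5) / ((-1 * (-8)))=85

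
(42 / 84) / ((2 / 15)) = 15 / 4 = 3.75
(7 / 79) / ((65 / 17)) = 119 / 5135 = 0.02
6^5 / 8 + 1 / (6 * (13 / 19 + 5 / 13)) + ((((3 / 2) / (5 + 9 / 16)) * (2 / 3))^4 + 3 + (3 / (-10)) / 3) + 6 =981.06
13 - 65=-52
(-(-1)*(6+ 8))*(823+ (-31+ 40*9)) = 16128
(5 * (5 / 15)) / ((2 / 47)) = 235 / 6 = 39.17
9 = 9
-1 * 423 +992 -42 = 527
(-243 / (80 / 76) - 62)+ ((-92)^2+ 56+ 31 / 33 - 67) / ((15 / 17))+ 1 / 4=4597823 / 495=9288.53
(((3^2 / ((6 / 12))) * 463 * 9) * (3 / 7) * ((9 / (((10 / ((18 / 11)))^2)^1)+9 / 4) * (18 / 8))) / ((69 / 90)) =91560611763 / 389620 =234999.77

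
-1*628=-628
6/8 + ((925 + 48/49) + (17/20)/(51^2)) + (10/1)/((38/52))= 669777049/712215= 940.41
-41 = -41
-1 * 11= -11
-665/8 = -83.12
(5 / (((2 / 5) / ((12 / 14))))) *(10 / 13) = 8.24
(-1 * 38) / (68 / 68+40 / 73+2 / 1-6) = 2774 / 179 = 15.50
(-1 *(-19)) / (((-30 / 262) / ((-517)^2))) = -44352154.73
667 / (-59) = -667 / 59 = -11.31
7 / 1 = 7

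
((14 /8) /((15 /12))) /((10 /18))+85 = 2188 /25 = 87.52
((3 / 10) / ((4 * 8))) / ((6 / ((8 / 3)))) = 1 / 240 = 0.00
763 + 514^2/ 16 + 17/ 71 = 4906239/ 284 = 17275.49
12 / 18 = 2 / 3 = 0.67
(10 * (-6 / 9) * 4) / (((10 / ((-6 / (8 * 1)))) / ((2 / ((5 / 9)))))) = 36 / 5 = 7.20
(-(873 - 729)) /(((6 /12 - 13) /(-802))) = -230976 /25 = -9239.04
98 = 98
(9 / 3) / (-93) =-1 / 31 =-0.03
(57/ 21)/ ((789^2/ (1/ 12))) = 19/ 52291764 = 0.00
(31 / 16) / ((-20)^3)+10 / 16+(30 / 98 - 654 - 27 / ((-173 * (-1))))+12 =-695765238787 / 1085056000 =-641.23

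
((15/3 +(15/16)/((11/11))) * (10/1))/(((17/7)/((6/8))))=9975/544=18.34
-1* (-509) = 509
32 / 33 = 0.97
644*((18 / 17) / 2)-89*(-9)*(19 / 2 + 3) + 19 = 352663 / 34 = 10372.44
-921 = -921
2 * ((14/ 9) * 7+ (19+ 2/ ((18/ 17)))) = 572/ 9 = 63.56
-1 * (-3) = 3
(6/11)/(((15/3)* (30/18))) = 18/275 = 0.07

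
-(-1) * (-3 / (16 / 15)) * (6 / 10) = -27 / 16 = -1.69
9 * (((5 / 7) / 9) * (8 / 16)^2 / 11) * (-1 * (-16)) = 20 / 77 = 0.26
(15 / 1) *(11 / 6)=27.50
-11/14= -0.79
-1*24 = -24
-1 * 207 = -207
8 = 8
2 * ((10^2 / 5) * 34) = 1360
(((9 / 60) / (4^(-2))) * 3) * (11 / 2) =198 / 5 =39.60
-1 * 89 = -89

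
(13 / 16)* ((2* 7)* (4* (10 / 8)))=56.88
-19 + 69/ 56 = -995/ 56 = -17.77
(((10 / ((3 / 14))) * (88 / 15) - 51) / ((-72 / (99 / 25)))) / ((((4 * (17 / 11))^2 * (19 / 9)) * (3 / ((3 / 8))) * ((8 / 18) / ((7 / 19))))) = -33625053 / 2136657920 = -0.02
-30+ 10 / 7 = -200 / 7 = -28.57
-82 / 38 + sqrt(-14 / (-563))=-41 / 19 + sqrt(7882) / 563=-2.00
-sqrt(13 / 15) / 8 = -sqrt(195) / 120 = -0.12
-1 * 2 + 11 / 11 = -1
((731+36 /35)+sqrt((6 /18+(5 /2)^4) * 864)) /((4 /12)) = 9 * sqrt(3782)+76863 /35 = 2749.57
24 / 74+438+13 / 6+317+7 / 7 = 168385 / 222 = 758.49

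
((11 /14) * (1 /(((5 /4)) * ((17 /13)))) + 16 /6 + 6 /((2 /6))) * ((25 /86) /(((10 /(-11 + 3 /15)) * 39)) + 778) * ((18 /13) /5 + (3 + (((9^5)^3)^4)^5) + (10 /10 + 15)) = 3999236077910027966363122440391733318757276672404163853276444656773434908651777059595043897556387533485047749527109977401750622084620012042040720231296573144614769438648049987866107746707659203512762101517600432873226227649950107974989714823422759209942423554291304551680288311906213849384926534788 /12971595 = 308307195677172157037212700000000000000000000000000000000000000000000000000000000000000000000000000000000000000000000000000000000000000000000000000000000000000000000000000000000000000000000000000000000000000000000000000000000000000000000000000000000000000000000000000000000000000000000000000.00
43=43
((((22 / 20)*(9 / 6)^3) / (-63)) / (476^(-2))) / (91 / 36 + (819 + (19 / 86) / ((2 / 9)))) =-25835733 / 1591580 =-16.23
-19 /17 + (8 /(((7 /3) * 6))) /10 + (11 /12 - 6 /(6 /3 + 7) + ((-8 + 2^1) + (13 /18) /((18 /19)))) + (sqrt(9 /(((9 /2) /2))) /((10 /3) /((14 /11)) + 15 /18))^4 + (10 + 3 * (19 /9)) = 44304266705654 /4260925974375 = 10.40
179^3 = 5735339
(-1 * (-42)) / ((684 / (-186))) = -217 / 19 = -11.42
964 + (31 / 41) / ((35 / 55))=277009 / 287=965.19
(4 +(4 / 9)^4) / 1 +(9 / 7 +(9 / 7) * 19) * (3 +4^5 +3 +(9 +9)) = 1237852540 / 45927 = 26952.61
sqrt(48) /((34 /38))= 76*sqrt(3) /17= 7.74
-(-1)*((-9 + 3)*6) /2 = -18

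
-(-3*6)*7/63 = 2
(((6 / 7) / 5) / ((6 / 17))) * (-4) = -68 / 35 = -1.94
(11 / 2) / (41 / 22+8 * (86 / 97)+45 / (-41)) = 0.70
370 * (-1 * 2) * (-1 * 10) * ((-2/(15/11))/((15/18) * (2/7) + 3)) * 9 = -512820/17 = -30165.88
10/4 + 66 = 137/2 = 68.50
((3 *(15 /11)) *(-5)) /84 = -75 /308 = -0.24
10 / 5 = 2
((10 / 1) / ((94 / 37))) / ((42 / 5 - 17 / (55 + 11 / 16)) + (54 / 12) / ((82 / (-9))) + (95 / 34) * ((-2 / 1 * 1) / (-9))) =2297799900 / 4799565787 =0.48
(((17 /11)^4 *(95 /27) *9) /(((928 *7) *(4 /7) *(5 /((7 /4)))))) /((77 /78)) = 20629687 /1195642624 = 0.02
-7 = -7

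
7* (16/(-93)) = -1.20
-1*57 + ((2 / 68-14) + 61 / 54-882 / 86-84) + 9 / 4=-12777479 / 78948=-161.85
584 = 584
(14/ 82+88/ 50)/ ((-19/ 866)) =-88.00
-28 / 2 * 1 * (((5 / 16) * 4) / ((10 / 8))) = -14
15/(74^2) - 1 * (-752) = 4117967/5476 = 752.00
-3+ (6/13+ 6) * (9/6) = 87/13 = 6.69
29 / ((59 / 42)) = 1218 / 59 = 20.64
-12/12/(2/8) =-4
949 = 949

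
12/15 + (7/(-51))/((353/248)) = 63332/90015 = 0.70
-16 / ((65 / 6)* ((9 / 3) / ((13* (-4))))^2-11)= 6656 / 4561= 1.46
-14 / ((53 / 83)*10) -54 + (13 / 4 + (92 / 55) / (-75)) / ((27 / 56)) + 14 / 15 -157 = -1213422356 / 5902875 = -205.56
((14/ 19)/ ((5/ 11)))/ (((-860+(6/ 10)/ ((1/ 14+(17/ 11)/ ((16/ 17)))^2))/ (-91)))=31225441247/ 181997454866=0.17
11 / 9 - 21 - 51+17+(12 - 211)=-2275 / 9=-252.78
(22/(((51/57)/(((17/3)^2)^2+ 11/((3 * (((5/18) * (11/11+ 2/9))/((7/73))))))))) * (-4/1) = -51022389176/502605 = -101515.88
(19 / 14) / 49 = 0.03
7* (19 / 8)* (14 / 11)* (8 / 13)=1862 / 143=13.02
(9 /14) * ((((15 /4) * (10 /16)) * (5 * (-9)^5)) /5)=-88968.92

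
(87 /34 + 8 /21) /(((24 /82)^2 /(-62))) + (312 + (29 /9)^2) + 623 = -182342263 /154224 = -1182.32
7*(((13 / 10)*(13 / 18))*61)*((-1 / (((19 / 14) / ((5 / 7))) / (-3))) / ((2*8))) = 72163 / 1824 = 39.56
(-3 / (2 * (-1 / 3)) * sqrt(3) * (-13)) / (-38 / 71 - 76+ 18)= 8307 * sqrt(3) / 8312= 1.73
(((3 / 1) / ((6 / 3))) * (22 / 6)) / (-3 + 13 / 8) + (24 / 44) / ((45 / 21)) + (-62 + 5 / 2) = -6957 / 110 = -63.25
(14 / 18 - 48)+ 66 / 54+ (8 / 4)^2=-42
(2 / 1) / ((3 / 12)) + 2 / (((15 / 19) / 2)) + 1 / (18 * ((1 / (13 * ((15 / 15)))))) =1241 / 90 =13.79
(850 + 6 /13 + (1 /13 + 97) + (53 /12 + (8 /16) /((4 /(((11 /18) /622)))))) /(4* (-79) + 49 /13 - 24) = -1108441463 /391501728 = -2.83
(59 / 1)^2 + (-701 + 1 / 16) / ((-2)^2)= 211569 / 64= 3305.77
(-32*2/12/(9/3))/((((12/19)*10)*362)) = -19/24435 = -0.00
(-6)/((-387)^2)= -2/49923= -0.00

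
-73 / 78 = -0.94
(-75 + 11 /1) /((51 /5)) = -320 /51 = -6.27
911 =911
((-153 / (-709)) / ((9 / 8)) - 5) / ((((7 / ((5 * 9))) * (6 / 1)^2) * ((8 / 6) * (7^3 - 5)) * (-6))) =0.00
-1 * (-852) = 852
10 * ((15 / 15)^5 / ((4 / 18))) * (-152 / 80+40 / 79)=-9909 / 158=-62.72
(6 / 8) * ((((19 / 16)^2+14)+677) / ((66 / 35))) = 6203995 / 22528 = 275.39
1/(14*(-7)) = -0.01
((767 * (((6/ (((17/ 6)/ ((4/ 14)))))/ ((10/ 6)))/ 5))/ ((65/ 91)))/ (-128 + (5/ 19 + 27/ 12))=-4197024/ 6755375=-0.62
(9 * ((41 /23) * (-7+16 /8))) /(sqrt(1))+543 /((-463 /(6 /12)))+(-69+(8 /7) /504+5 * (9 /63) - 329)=-4490395115 /9392418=-478.09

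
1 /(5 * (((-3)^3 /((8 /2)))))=-4 /135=-0.03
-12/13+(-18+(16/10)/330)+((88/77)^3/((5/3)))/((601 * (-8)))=-18.92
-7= -7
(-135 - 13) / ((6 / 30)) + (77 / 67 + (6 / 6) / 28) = -1386017 / 1876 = -738.82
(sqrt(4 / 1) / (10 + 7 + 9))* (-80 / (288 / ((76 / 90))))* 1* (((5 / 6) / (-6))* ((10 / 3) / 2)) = 475 / 113724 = 0.00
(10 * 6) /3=20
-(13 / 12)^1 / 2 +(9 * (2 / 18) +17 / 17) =35 / 24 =1.46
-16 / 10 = -8 / 5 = -1.60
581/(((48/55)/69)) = 734965/16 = 45935.31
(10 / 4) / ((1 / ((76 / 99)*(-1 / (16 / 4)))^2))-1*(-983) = 19270571 / 19602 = 983.09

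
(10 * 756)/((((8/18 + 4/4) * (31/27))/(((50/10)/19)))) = 9185400/7657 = 1199.61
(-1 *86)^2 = 7396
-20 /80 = -0.25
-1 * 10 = -10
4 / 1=4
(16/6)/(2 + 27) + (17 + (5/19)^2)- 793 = -24366769/31407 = -775.84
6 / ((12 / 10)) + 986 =991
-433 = -433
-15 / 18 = -5 / 6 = -0.83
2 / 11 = 0.18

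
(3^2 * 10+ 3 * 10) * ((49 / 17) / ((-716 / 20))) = -29400 / 3043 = -9.66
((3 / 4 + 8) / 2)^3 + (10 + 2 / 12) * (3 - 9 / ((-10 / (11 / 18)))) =920309 / 7680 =119.83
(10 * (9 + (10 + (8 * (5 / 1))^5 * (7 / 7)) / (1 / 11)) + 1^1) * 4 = 45056004764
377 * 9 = 3393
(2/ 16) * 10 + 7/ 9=73/ 36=2.03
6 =6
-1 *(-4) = 4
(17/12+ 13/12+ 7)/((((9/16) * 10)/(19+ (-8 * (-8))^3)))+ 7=19924703/45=442771.18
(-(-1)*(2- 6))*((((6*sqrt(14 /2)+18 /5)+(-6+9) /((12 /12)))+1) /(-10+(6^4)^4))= -12*sqrt(7) /1410554953723- 76 /7052774768615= -0.00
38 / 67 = 0.57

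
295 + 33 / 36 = 3551 / 12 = 295.92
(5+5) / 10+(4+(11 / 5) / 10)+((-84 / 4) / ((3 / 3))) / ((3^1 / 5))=-1489 / 50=-29.78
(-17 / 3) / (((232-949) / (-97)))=-1649 / 2151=-0.77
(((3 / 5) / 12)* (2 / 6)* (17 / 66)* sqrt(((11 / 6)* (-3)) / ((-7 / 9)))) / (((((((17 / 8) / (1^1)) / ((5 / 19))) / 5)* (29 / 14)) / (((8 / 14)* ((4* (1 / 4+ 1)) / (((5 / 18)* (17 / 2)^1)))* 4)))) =960* sqrt(154) / 721259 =0.02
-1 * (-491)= 491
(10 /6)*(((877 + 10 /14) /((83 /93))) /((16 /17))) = 1011840 /581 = 1741.55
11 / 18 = 0.61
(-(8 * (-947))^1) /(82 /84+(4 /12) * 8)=106064 /51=2079.69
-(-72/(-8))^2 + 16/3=-227/3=-75.67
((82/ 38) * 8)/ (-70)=-164/ 665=-0.25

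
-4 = -4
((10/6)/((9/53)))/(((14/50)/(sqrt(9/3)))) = 6625 * sqrt(3)/189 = 60.71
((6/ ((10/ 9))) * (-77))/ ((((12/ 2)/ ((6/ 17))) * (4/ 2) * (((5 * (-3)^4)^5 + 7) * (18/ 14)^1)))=-1617/ 1852354213032440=-0.00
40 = 40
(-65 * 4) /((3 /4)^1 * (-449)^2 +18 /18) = -1040 /604807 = -0.00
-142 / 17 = -8.35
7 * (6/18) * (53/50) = 371/150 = 2.47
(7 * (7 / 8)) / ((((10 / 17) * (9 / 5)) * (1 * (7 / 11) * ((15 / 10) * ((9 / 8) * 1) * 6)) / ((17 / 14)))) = 3179 / 2916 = 1.09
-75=-75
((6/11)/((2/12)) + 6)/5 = 102/55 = 1.85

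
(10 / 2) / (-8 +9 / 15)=-25 / 37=-0.68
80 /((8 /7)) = 70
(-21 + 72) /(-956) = -51 /956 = -0.05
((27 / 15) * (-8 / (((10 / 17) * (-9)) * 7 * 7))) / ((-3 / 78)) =-1768 / 1225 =-1.44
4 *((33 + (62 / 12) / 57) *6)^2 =512297956 / 3249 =157678.66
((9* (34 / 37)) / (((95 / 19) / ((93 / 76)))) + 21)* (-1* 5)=-161859 / 1406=-115.12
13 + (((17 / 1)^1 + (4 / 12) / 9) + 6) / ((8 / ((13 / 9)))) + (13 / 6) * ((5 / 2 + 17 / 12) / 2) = 83213 / 3888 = 21.40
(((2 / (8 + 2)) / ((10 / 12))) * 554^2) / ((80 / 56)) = 6445236 / 125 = 51561.89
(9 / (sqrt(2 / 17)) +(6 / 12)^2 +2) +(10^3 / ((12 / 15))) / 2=9*sqrt(34) / 2 +2509 / 4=653.49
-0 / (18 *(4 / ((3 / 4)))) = 0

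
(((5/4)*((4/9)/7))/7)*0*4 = 0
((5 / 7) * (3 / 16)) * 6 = 45 / 56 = 0.80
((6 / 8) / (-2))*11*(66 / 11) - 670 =-2779 / 4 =-694.75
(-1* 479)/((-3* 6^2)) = 479/108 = 4.44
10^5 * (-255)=-25500000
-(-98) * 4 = 392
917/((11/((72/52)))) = 16506/143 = 115.43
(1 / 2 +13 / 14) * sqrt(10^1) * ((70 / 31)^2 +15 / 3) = 97050 * sqrt(10) / 6727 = 45.62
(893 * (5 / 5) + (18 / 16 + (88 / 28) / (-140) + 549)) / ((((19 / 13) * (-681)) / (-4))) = 12256751 / 2113370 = 5.80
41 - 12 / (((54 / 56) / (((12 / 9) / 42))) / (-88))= 6137 / 81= 75.77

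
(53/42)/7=53/294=0.18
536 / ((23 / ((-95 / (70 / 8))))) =-40736 / 161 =-253.02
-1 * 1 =-1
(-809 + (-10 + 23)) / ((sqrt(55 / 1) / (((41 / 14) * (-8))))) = 130544 * sqrt(55) / 385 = 2514.65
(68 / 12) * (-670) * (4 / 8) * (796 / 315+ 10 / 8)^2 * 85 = -438534792403 / 190512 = -2301874.91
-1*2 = -2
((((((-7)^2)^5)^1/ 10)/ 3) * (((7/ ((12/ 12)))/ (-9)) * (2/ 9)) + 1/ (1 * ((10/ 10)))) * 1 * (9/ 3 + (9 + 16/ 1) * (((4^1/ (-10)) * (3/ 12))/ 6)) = -15324272842/ 3645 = -4204190.08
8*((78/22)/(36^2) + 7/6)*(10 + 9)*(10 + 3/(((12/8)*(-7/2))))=1675.92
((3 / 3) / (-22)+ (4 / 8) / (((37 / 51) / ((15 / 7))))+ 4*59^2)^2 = 1573990886990916 / 8116801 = 193917639.10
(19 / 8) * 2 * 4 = 19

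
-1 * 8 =-8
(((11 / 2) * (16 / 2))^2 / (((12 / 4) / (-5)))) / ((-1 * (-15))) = -1936 / 9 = -215.11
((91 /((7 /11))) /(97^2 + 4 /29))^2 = 17197609 /74455308225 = 0.00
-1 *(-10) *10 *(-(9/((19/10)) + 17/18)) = -97150/171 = -568.13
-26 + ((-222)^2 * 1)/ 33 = 16142/ 11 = 1467.45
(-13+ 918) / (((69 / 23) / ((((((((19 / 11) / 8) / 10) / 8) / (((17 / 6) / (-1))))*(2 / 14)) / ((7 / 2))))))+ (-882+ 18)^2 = 218884567697 / 293216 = 746495.99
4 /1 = 4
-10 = -10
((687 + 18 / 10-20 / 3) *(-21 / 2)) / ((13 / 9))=-322308 / 65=-4958.58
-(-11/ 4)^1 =11/ 4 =2.75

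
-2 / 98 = -1 / 49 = -0.02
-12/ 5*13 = -156/ 5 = -31.20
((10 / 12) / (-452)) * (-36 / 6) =5 / 452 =0.01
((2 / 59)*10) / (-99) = -20 / 5841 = -0.00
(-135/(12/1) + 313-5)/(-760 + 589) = -1187/684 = -1.74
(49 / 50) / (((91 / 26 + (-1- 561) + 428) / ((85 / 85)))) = -0.01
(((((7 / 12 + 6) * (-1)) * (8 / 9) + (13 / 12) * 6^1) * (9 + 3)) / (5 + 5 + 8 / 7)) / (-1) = -245 / 351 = -0.70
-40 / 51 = -0.78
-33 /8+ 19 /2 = 5.38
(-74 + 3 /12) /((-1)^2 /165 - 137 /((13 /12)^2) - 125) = 8226075 /26962304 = 0.31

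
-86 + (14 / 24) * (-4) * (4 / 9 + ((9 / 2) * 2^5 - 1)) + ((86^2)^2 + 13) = 1476911024 / 27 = 54700408.30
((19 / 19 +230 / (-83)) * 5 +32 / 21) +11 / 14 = -22819 / 3486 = -6.55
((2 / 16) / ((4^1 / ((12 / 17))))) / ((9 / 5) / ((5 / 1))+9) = 25 / 10608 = 0.00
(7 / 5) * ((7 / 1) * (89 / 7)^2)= 1584.20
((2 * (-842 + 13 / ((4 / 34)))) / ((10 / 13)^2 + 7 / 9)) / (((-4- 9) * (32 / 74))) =6333327 / 33328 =190.03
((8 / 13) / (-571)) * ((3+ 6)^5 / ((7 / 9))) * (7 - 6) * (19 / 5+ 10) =-293355432 / 259805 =-1129.14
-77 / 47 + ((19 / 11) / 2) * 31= 25989 / 1034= 25.13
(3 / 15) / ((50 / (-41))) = -41 / 250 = -0.16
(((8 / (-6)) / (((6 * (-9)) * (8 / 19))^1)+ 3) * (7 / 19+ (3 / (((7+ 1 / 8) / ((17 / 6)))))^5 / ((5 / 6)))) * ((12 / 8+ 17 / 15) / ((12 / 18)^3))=256578666890419 / 2888121873600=88.84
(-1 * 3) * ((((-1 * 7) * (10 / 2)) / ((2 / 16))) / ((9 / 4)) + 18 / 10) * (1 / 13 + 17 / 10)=424963 / 650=653.79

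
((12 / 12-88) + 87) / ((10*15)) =0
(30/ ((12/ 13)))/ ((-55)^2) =13/ 1210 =0.01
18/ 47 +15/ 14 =957/ 658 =1.45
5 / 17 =0.29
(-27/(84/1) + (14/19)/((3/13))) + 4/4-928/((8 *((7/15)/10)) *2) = -1977421/1596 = -1238.99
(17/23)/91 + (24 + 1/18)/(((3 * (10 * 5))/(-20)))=-903974/282555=-3.20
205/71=2.89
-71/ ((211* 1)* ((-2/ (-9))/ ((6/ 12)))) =-639/ 844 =-0.76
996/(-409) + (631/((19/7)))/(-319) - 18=-52464391/2478949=-21.16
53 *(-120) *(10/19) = -63600/19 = -3347.37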